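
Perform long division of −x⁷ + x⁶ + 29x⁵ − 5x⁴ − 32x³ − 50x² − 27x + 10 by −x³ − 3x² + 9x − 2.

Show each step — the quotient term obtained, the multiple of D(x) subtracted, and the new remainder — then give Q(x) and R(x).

Step 1: lead(−x⁷ + x⁶ + 29x⁵ − 5x⁴ − 32x³ − 50x² − 27x + 10) ÷ lead(D) = −x⁷ ÷ −x³ = x⁴. Subtract (x⁴)·D = −x⁷ − 3x⁶ + 9x⁵ − 2x⁴. Remainder: 4x⁶ + 20x⁵ − 3x⁴ − 32x³ − 50x² − 27x + 10.
Step 2: lead(4x⁶ + 20x⁵ − 3x⁴ − 32x³ − 50x² − 27x + 10) ÷ lead(D) = 4x⁶ ÷ −x³ = −4x³. Subtract (−4x³)·D = 4x⁶ + 12x⁵ − 36x⁴ + 8x³. Remainder: 8x⁵ + 33x⁴ − 40x³ − 50x² − 27x + 10.
Step 3: lead(8x⁵ + 33x⁴ − 40x³ − 50x² − 27x + 10) ÷ lead(D) = 8x⁵ ÷ −x³ = −8x². Subtract (−8x²)·D = 8x⁵ + 24x⁴ − 72x³ + 16x². Remainder: 9x⁴ + 32x³ − 66x² − 27x + 10.
Step 4: lead(9x⁴ + 32x³ − 66x² − 27x + 10) ÷ lead(D) = 9x⁴ ÷ −x³ = −9x. Subtract (−9x)·D = 9x⁴ + 27x³ − 81x² + 18x. Remainder: 5x³ + 15x² − 45x + 10.
Step 5: lead(5x³ + 15x² − 45x + 10) ÷ lead(D) = 5x³ ÷ −x³ = −5. Subtract (−5)·D = 5x³ + 15x² − 45x + 10. Remainder: 0.

Q(x) = x⁴ − 4x³ − 8x² − 9x − 5; R(x) = 0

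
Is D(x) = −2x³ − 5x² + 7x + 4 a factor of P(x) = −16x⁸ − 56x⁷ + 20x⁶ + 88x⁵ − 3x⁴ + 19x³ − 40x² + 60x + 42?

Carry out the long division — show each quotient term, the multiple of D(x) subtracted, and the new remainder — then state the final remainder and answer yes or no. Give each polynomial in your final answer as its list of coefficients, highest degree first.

R = [-1, 5, 6], so D(x) is not a factor of P(x). no

Step 1: lead(−16x⁸ − 56x⁷ + 20x⁶ + 88x⁵ − 3x⁴ + 19x³ − 40x² + 60x + 42) ÷ lead(D) = −16x⁸ ÷ −2x³ = 8x⁵. Subtract (8x⁵)·D = −16x⁸ − 40x⁷ + 56x⁶ + 32x⁵. Remainder: −16x⁷ − 36x⁶ + 56x⁵ − 3x⁴ + 19x³ − 40x² + 60x + 42.
Step 2: lead(−16x⁷ − 36x⁶ + 56x⁵ − 3x⁴ + 19x³ − 40x² + 60x + 42) ÷ lead(D) = −16x⁷ ÷ −2x³ = 8x⁴. Subtract (8x⁴)·D = −16x⁷ − 40x⁶ + 56x⁵ + 32x⁴. Remainder: 4x⁶ − 35x⁴ + 19x³ − 40x² + 60x + 42.
Step 3: lead(4x⁶ − 35x⁴ + 19x³ − 40x² + 60x + 42) ÷ lead(D) = 4x⁶ ÷ −2x³ = −2x³. Subtract (−2x³)·D = 4x⁶ + 10x⁵ − 14x⁴ − 8x³. Remainder: −10x⁵ − 21x⁴ + 27x³ − 40x² + 60x + 42.
Step 4: lead(−10x⁵ − 21x⁴ + 27x³ − 40x² + 60x + 42) ÷ lead(D) = −10x⁵ ÷ −2x³ = 5x². Subtract (5x²)·D = −10x⁵ − 25x⁴ + 35x³ + 20x². Remainder: 4x⁴ − 8x³ − 60x² + 60x + 42.
Step 5: lead(4x⁴ − 8x³ − 60x² + 60x + 42) ÷ lead(D) = 4x⁴ ÷ −2x³ = −2x. Subtract (−2x)·D = 4x⁴ + 10x³ − 14x² − 8x. Remainder: −18x³ − 46x² + 68x + 42.
Step 6: lead(−18x³ − 46x² + 68x + 42) ÷ lead(D) = −18x³ ÷ −2x³ = 9. Subtract (9)·D = −18x³ − 45x² + 63x + 36. Remainder: −x² + 5x + 6.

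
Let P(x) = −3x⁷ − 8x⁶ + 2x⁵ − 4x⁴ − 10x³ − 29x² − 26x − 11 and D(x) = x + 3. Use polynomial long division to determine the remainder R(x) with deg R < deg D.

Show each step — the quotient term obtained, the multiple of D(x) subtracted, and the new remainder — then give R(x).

Step 1: lead(−3x⁷ − 8x⁶ + 2x⁵ − 4x⁴ − 10x³ − 29x² − 26x − 11) ÷ lead(D) = −3x⁷ ÷ x = −3x⁶. Subtract (−3x⁶)·D = −3x⁷ − 9x⁶. Remainder: x⁶ + 2x⁵ − 4x⁴ − 10x³ − 29x² − 26x − 11.
Step 2: lead(x⁶ + 2x⁵ − 4x⁴ − 10x³ − 29x² − 26x − 11) ÷ lead(D) = x⁶ ÷ x = x⁵. Subtract (x⁵)·D = x⁶ + 3x⁵. Remainder: −x⁵ − 4x⁴ − 10x³ − 29x² − 26x − 11.
Step 3: lead(−x⁵ − 4x⁴ − 10x³ − 29x² − 26x − 11) ÷ lead(D) = −x⁵ ÷ x = −x⁴. Subtract (−x⁴)·D = −x⁵ − 3x⁴. Remainder: −x⁴ − 10x³ − 29x² − 26x − 11.
Step 4: lead(−x⁴ − 10x³ − 29x² − 26x − 11) ÷ lead(D) = −x⁴ ÷ x = −x³. Subtract (−x³)·D = −x⁴ − 3x³. Remainder: −7x³ − 29x² − 26x − 11.
Step 5: lead(−7x³ − 29x² − 26x − 11) ÷ lead(D) = −7x³ ÷ x = −7x². Subtract (−7x²)·D = −7x³ − 21x². Remainder: −8x² − 26x − 11.
Step 6: lead(−8x² − 26x − 11) ÷ lead(D) = −8x² ÷ x = −8x. Subtract (−8x)·D = −8x² − 24x. Remainder: −2x − 11.
Step 7: lead(−2x − 11) ÷ lead(D) = −2x ÷ x = −2. Subtract (−2)·D = −2x − 6. Remainder: −5.

R(x) = −5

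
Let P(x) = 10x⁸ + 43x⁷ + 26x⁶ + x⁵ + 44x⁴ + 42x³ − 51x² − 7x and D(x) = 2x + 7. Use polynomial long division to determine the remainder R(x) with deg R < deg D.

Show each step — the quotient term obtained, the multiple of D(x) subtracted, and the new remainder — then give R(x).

Step 1: lead(10x⁸ + 43x⁷ + 26x⁶ + x⁵ + 44x⁴ + 42x³ − 51x² − 7x) ÷ lead(D) = 10x⁸ ÷ 2x = 5x⁷. Subtract (5x⁷)·D = 10x⁸ + 35x⁷. Remainder: 8x⁷ + 26x⁶ + x⁵ + 44x⁴ + 42x³ − 51x² − 7x.
Step 2: lead(8x⁷ + 26x⁶ + x⁵ + 44x⁴ + 42x³ − 51x² − 7x) ÷ lead(D) = 8x⁷ ÷ 2x = 4x⁶. Subtract (4x⁶)·D = 8x⁷ + 28x⁶. Remainder: −2x⁶ + x⁵ + 44x⁴ + 42x³ − 51x² − 7x.
Step 3: lead(−2x⁶ + x⁵ + 44x⁴ + 42x³ − 51x² − 7x) ÷ lead(D) = −2x⁶ ÷ 2x = −x⁵. Subtract (−x⁵)·D = −2x⁶ − 7x⁵. Remainder: 8x⁵ + 44x⁴ + 42x³ − 51x² − 7x.
Step 4: lead(8x⁵ + 44x⁴ + 42x³ − 51x² − 7x) ÷ lead(D) = 8x⁵ ÷ 2x = 4x⁴. Subtract (4x⁴)·D = 8x⁵ + 28x⁴. Remainder: 16x⁴ + 42x³ − 51x² − 7x.
Step 5: lead(16x⁴ + 42x³ − 51x² − 7x) ÷ lead(D) = 16x⁴ ÷ 2x = 8x³. Subtract (8x³)·D = 16x⁴ + 56x³. Remainder: −14x³ − 51x² − 7x.
Step 6: lead(−14x³ − 51x² − 7x) ÷ lead(D) = −14x³ ÷ 2x = −7x². Subtract (−7x²)·D = −14x³ − 49x². Remainder: −2x² − 7x.
Step 7: lead(−2x² − 7x) ÷ lead(D) = −2x² ÷ 2x = −x. Subtract (−x)·D = −2x² − 7x. Remainder: 0.

R(x) = 0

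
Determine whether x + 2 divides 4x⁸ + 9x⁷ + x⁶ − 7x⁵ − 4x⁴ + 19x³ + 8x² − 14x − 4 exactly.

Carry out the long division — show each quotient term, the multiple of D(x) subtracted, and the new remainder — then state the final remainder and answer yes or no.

R(x) = 0, so D(x) is a factor of P(x). yes

Step 1: lead(4x⁸ + 9x⁷ + x⁶ − 7x⁵ − 4x⁴ + 19x³ + 8x² − 14x − 4) ÷ lead(D) = 4x⁸ ÷ x = 4x⁷. Subtract (4x⁷)·D = 4x⁸ + 8x⁷. Remainder: x⁷ + x⁶ − 7x⁵ − 4x⁴ + 19x³ + 8x² − 14x − 4.
Step 2: lead(x⁷ + x⁶ − 7x⁵ − 4x⁴ + 19x³ + 8x² − 14x − 4) ÷ lead(D) = x⁷ ÷ x = x⁶. Subtract (x⁶)·D = x⁷ + 2x⁶. Remainder: −x⁶ − 7x⁵ − 4x⁴ + 19x³ + 8x² − 14x − 4.
Step 3: lead(−x⁶ − 7x⁵ − 4x⁴ + 19x³ + 8x² − 14x − 4) ÷ lead(D) = −x⁶ ÷ x = −x⁵. Subtract (−x⁵)·D = −x⁶ − 2x⁵. Remainder: −5x⁵ − 4x⁴ + 19x³ + 8x² − 14x − 4.
Step 4: lead(−5x⁵ − 4x⁴ + 19x³ + 8x² − 14x − 4) ÷ lead(D) = −5x⁵ ÷ x = −5x⁴. Subtract (−5x⁴)·D = −5x⁵ − 10x⁴. Remainder: 6x⁴ + 19x³ + 8x² − 14x − 4.
Step 5: lead(6x⁴ + 19x³ + 8x² − 14x − 4) ÷ lead(D) = 6x⁴ ÷ x = 6x³. Subtract (6x³)·D = 6x⁴ + 12x³. Remainder: 7x³ + 8x² − 14x − 4.
Step 6: lead(7x³ + 8x² − 14x − 4) ÷ lead(D) = 7x³ ÷ x = 7x². Subtract (7x²)·D = 7x³ + 14x². Remainder: −6x² − 14x − 4.
Step 7: lead(−6x² − 14x − 4) ÷ lead(D) = −6x² ÷ x = −6x. Subtract (−6x)·D = −6x² − 12x. Remainder: −2x − 4.
Step 8: lead(−2x − 4) ÷ lead(D) = −2x ÷ x = −2. Subtract (−2)·D = −2x − 4. Remainder: 0.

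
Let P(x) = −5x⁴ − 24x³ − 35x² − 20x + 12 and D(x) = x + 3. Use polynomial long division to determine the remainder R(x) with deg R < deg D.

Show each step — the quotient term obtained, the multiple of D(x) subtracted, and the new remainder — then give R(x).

Step 1: lead(−5x⁴ − 24x³ − 35x² − 20x + 12) ÷ lead(D) = −5x⁴ ÷ x = −5x³. Subtract (−5x³)·D = −5x⁴ − 15x³. Remainder: −9x³ − 35x² − 20x + 12.
Step 2: lead(−9x³ − 35x² − 20x + 12) ÷ lead(D) = −9x³ ÷ x = −9x². Subtract (−9x²)·D = −9x³ − 27x². Remainder: −8x² − 20x + 12.
Step 3: lead(−8x² − 20x + 12) ÷ lead(D) = −8x² ÷ x = −8x. Subtract (−8x)·D = −8x² − 24x. Remainder: 4x + 12.
Step 4: lead(4x + 12) ÷ lead(D) = 4x ÷ x = 4. Subtract (4)·D = 4x + 12. Remainder: 0.

R(x) = 0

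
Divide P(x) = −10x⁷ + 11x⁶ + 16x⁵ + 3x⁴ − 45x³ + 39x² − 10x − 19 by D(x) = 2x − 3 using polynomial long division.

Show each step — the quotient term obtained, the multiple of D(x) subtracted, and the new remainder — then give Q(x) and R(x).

Step 1: lead(−10x⁷ + 11x⁶ + 16x⁵ + 3x⁴ − 45x³ + 39x² − 10x − 19) ÷ lead(D) = −10x⁷ ÷ 2x = −5x⁶. Subtract (−5x⁶)·D = −10x⁷ + 15x⁶. Remainder: −4x⁶ + 16x⁵ + 3x⁴ − 45x³ + 39x² − 10x − 19.
Step 2: lead(−4x⁶ + 16x⁵ + 3x⁴ − 45x³ + 39x² − 10x − 19) ÷ lead(D) = −4x⁶ ÷ 2x = −2x⁵. Subtract (−2x⁵)·D = −4x⁶ + 6x⁵. Remainder: 10x⁵ + 3x⁴ − 45x³ + 39x² − 10x − 19.
Step 3: lead(10x⁵ + 3x⁴ − 45x³ + 39x² − 10x − 19) ÷ lead(D) = 10x⁵ ÷ 2x = 5x⁴. Subtract (5x⁴)·D = 10x⁵ − 15x⁴. Remainder: 18x⁴ − 45x³ + 39x² − 10x − 19.
Step 4: lead(18x⁴ − 45x³ + 39x² − 10x − 19) ÷ lead(D) = 18x⁴ ÷ 2x = 9x³. Subtract (9x³)·D = 18x⁴ − 27x³. Remainder: −18x³ + 39x² − 10x − 19.
Step 5: lead(−18x³ + 39x² − 10x − 19) ÷ lead(D) = −18x³ ÷ 2x = −9x². Subtract (−9x²)·D = −18x³ + 27x². Remainder: 12x² − 10x − 19.
Step 6: lead(12x² − 10x − 19) ÷ lead(D) = 12x² ÷ 2x = 6x. Subtract (6x)·D = 12x² − 18x. Remainder: 8x − 19.
Step 7: lead(8x − 19) ÷ lead(D) = 8x ÷ 2x = 4. Subtract (4)·D = 8x − 12. Remainder: −7.

Q(x) = −5x⁶ − 2x⁵ + 5x⁴ + 9x³ − 9x² + 6x + 4; R(x) = −7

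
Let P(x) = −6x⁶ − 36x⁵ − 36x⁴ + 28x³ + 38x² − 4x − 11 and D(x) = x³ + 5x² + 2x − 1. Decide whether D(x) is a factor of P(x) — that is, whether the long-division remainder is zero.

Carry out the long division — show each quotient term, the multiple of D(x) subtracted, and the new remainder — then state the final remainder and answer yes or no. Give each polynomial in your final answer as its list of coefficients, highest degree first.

R = [-6, -7], so D(x) is not a factor of P(x). no

Step 1: lead(−6x⁶ − 36x⁵ − 36x⁴ + 28x³ + 38x² − 4x − 11) ÷ lead(D) = −6x⁶ ÷ x³ = −6x³. Subtract (−6x³)·D = −6x⁶ − 30x⁵ − 12x⁴ + 6x³. Remainder: −6x⁵ − 24x⁴ + 22x³ + 38x² − 4x − 11.
Step 2: lead(−6x⁵ − 24x⁴ + 22x³ + 38x² − 4x − 11) ÷ lead(D) = −6x⁵ ÷ x³ = −6x². Subtract (−6x²)·D = −6x⁵ − 30x⁴ − 12x³ + 6x². Remainder: 6x⁴ + 34x³ + 32x² − 4x − 11.
Step 3: lead(6x⁴ + 34x³ + 32x² − 4x − 11) ÷ lead(D) = 6x⁴ ÷ x³ = 6x. Subtract (6x)·D = 6x⁴ + 30x³ + 12x² − 6x. Remainder: 4x³ + 20x² + 2x − 11.
Step 4: lead(4x³ + 20x² + 2x − 11) ÷ lead(D) = 4x³ ÷ x³ = 4. Subtract (4)·D = 4x³ + 20x² + 8x − 4. Remainder: −6x − 7.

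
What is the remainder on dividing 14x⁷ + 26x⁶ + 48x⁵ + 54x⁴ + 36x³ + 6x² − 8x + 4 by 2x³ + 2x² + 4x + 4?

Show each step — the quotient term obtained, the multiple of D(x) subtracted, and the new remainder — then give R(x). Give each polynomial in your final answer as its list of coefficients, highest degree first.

Step 1: lead(14x⁷ + 26x⁶ + 48x⁵ + 54x⁴ + 36x³ + 6x² − 8x + 4) ÷ lead(D) = 14x⁷ ÷ 2x³ = 7x⁴. Subtract (7x⁴)·D = 14x⁷ + 14x⁶ + 28x⁵ + 28x⁴. Remainder: 12x⁶ + 20x⁵ + 26x⁴ + 36x³ + 6x² − 8x + 4.
Step 2: lead(12x⁶ + 20x⁵ + 26x⁴ + 36x³ + 6x² − 8x + 4) ÷ lead(D) = 12x⁶ ÷ 2x³ = 6x³. Subtract (6x³)·D = 12x⁶ + 12x⁵ + 24x⁴ + 24x³. Remainder: 8x⁵ + 2x⁴ + 12x³ + 6x² − 8x + 4.
Step 3: lead(8x⁵ + 2x⁴ + 12x³ + 6x² − 8x + 4) ÷ lead(D) = 8x⁵ ÷ 2x³ = 4x². Subtract (4x²)·D = 8x⁵ + 8x⁴ + 16x³ + 16x². Remainder: −6x⁴ − 4x³ − 10x² − 8x + 4.
Step 4: lead(−6x⁴ − 4x³ − 10x² − 8x + 4) ÷ lead(D) = −6x⁴ ÷ 2x³ = −3x. Subtract (−3x)·D = −6x⁴ − 6x³ − 12x² − 12x. Remainder: 2x³ + 2x² + 4x + 4.
Step 5: lead(2x³ + 2x² + 4x + 4) ÷ lead(D) = 2x³ ÷ 2x³ = 1. Subtract (1)·D = 2x³ + 2x² + 4x + 4. Remainder: 0.

R = [0]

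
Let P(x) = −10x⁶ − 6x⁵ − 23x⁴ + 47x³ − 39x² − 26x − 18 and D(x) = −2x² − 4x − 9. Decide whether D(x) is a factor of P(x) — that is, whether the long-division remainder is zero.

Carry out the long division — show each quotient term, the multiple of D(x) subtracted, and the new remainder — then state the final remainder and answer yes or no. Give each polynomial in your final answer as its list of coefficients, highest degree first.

R = [0], so D(x) is a factor of P(x). yes

Step 1: lead(−10x⁶ − 6x⁵ − 23x⁴ + 47x³ − 39x² − 26x − 18) ÷ lead(D) = −10x⁶ ÷ −2x² = 5x⁴. Subtract (5x⁴)·D = −10x⁶ − 20x⁵ − 45x⁴. Remainder: 14x⁵ + 22x⁴ + 47x³ − 39x² − 26x − 18.
Step 2: lead(14x⁵ + 22x⁴ + 47x³ − 39x² − 26x − 18) ÷ lead(D) = 14x⁵ ÷ −2x² = −7x³. Subtract (−7x³)·D = 14x⁵ + 28x⁴ + 63x³. Remainder: −6x⁴ − 16x³ − 39x² − 26x − 18.
Step 3: lead(−6x⁴ − 16x³ − 39x² − 26x − 18) ÷ lead(D) = −6x⁴ ÷ −2x² = 3x². Subtract (3x²)·D = −6x⁴ − 12x³ − 27x². Remainder: −4x³ − 12x² − 26x − 18.
Step 4: lead(−4x³ − 12x² − 26x − 18) ÷ lead(D) = −4x³ ÷ −2x² = 2x. Subtract (2x)·D = −4x³ − 8x² − 18x. Remainder: −4x² − 8x − 18.
Step 5: lead(−4x² − 8x − 18) ÷ lead(D) = −4x² ÷ −2x² = 2. Subtract (2)·D = −4x² − 8x − 18. Remainder: 0.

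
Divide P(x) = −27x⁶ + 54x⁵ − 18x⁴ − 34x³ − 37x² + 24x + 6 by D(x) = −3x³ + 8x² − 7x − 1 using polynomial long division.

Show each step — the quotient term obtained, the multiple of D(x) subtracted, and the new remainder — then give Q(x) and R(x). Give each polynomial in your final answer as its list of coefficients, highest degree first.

Step 1: lead(−27x⁶ + 54x⁵ − 18x⁴ − 34x³ − 37x² + 24x + 6) ÷ lead(D) = −27x⁶ ÷ −3x³ = 9x³. Subtract (9x³)·D = −27x⁶ + 72x⁵ − 63x⁴ − 9x³. Remainder: −18x⁵ + 45x⁴ − 25x³ − 37x² + 24x + 6.
Step 2: lead(−18x⁵ + 45x⁴ − 25x³ − 37x² + 24x + 6) ÷ lead(D) = −18x⁵ ÷ −3x³ = 6x². Subtract (6x²)·D = −18x⁵ + 48x⁴ − 42x³ − 6x². Remainder: −3x⁴ + 17x³ − 31x² + 24x + 6.
Step 3: lead(−3x⁴ + 17x³ − 31x² + 24x + 6) ÷ lead(D) = −3x⁴ ÷ −3x³ = x. Subtract (x)·D = −3x⁴ + 8x³ − 7x² − x. Remainder: 9x³ − 24x² + 25x + 6.
Step 4: lead(9x³ − 24x² + 25x + 6) ÷ lead(D) = 9x³ ÷ −3x³ = −3. Subtract (−3)·D = 9x³ − 24x² + 21x + 3. Remainder: 4x + 3.

Q = [9, 6, 1, -3]; R = [4, 3]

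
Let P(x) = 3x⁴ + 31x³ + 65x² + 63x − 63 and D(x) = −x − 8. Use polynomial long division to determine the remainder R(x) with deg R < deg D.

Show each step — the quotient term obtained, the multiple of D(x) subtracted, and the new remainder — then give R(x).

R(x) = 9

Step 1: lead(3x⁴ + 31x³ + 65x² + 63x − 63) ÷ lead(D) = 3x⁴ ÷ −x = −3x³. Subtract (−3x³)·D = 3x⁴ + 24x³. Remainder: 7x³ + 65x² + 63x − 63.
Step 2: lead(7x³ + 65x² + 63x − 63) ÷ lead(D) = 7x³ ÷ −x = −7x². Subtract (−7x²)·D = 7x³ + 56x². Remainder: 9x² + 63x − 63.
Step 3: lead(9x² + 63x − 63) ÷ lead(D) = 9x² ÷ −x = −9x. Subtract (−9x)·D = 9x² + 72x. Remainder: −9x − 63.
Step 4: lead(−9x − 63) ÷ lead(D) = −9x ÷ −x = 9. Subtract (9)·D = −9x − 72. Remainder: 9.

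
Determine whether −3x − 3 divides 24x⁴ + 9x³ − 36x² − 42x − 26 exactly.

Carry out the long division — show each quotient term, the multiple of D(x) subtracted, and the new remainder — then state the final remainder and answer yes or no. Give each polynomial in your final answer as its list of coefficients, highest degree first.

R = [-5], so D(x) is not a factor of P(x). no

Step 1: lead(24x⁴ + 9x³ − 36x² − 42x − 26) ÷ lead(D) = 24x⁴ ÷ −3x = −8x³. Subtract (−8x³)·D = 24x⁴ + 24x³. Remainder: −15x³ − 36x² − 42x − 26.
Step 2: lead(−15x³ − 36x² − 42x − 26) ÷ lead(D) = −15x³ ÷ −3x = 5x². Subtract (5x²)·D = −15x³ − 15x². Remainder: −21x² − 42x − 26.
Step 3: lead(−21x² − 42x − 26) ÷ lead(D) = −21x² ÷ −3x = 7x. Subtract (7x)·D = −21x² − 21x. Remainder: −21x − 26.
Step 4: lead(−21x − 26) ÷ lead(D) = −21x ÷ −3x = 7. Subtract (7)·D = −21x − 21. Remainder: −5.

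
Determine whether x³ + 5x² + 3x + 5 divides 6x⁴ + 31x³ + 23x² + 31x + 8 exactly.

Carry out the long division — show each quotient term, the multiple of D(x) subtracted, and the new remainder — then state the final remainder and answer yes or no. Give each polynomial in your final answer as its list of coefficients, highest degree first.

Step 1: lead(6x⁴ + 31x³ + 23x² + 31x + 8) ÷ lead(D) = 6x⁴ ÷ x³ = 6x. Subtract (6x)·D = 6x⁴ + 30x³ + 18x² + 30x. Remainder: x³ + 5x² + x + 8.
Step 2: lead(x³ + 5x² + x + 8) ÷ lead(D) = x³ ÷ x³ = 1. Subtract (1)·D = x³ + 5x² + 3x + 5. Remainder: −2x + 3.

R = [-2, 3], so D(x) is not a factor of P(x). no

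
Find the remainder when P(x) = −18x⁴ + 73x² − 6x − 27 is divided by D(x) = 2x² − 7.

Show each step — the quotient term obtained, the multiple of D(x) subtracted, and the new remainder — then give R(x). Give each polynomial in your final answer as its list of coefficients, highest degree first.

R = [-6, 8]

Step 1: lead(−18x⁴ + 73x² − 6x − 27) ÷ lead(D) = −18x⁴ ÷ 2x² = −9x². Subtract (−9x²)·D = −18x⁴ + 63x². Remainder: 10x² − 6x − 27.
Step 2: lead(10x² − 6x − 27) ÷ lead(D) = 10x² ÷ 2x² = 5. Subtract (5)·D = 10x² − 35. Remainder: −6x + 8.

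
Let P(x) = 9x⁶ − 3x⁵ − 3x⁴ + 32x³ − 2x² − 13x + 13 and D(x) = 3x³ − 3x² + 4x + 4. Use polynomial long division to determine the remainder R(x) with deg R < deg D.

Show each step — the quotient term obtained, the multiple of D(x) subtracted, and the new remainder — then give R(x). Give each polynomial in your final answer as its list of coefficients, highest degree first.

R = [5, -5, 9]

Step 1: lead(9x⁶ − 3x⁵ − 3x⁴ + 32x³ − 2x² − 13x + 13) ÷ lead(D) = 9x⁶ ÷ 3x³ = 3x³. Subtract (3x³)·D = 9x⁶ − 9x⁵ + 12x⁴ + 12x³. Remainder: 6x⁵ − 15x⁴ + 20x³ − 2x² − 13x + 13.
Step 2: lead(6x⁵ − 15x⁴ + 20x³ − 2x² − 13x + 13) ÷ lead(D) = 6x⁵ ÷ 3x³ = 2x². Subtract (2x²)·D = 6x⁵ − 6x⁴ + 8x³ + 8x². Remainder: −9x⁴ + 12x³ − 10x² − 13x + 13.
Step 3: lead(−9x⁴ + 12x³ − 10x² − 13x + 13) ÷ lead(D) = −9x⁴ ÷ 3x³ = −3x. Subtract (−3x)·D = −9x⁴ + 9x³ − 12x² − 12x. Remainder: 3x³ + 2x² − x + 13.
Step 4: lead(3x³ + 2x² − x + 13) ÷ lead(D) = 3x³ ÷ 3x³ = 1. Subtract (1)·D = 3x³ − 3x² + 4x + 4. Remainder: 5x² − 5x + 9.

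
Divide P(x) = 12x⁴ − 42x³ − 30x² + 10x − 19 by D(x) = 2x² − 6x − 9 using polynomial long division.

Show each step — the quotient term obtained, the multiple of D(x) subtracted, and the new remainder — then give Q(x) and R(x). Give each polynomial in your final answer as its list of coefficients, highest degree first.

Q = [6, -3, 3]; R = [1, 8]

Step 1: lead(12x⁴ − 42x³ − 30x² + 10x − 19) ÷ lead(D) = 12x⁴ ÷ 2x² = 6x². Subtract (6x²)·D = 12x⁴ − 36x³ − 54x². Remainder: −6x³ + 24x² + 10x − 19.
Step 2: lead(−6x³ + 24x² + 10x − 19) ÷ lead(D) = −6x³ ÷ 2x² = −3x. Subtract (−3x)·D = −6x³ + 18x² + 27x. Remainder: 6x² − 17x − 19.
Step 3: lead(6x² − 17x − 19) ÷ lead(D) = 6x² ÷ 2x² = 3. Subtract (3)·D = 6x² − 18x − 27. Remainder: x + 8.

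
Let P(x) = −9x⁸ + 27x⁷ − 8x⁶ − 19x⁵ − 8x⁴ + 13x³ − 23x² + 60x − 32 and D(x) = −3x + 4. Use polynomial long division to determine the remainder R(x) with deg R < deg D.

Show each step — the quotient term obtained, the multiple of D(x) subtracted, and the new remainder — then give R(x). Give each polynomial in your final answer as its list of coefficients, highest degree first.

R = [0]

Step 1: lead(−9x⁸ + 27x⁷ − 8x⁶ − 19x⁵ − 8x⁴ + 13x³ − 23x² + 60x − 32) ÷ lead(D) = −9x⁸ ÷ −3x = 3x⁷. Subtract (3x⁷)·D = −9x⁸ + 12x⁷. Remainder: 15x⁷ − 8x⁶ − 19x⁵ − 8x⁴ + 13x³ − 23x² + 60x − 32.
Step 2: lead(15x⁷ − 8x⁶ − 19x⁵ − 8x⁴ + 13x³ − 23x² + 60x − 32) ÷ lead(D) = 15x⁷ ÷ −3x = −5x⁶. Subtract (−5x⁶)·D = 15x⁷ − 20x⁶. Remainder: 12x⁶ − 19x⁵ − 8x⁴ + 13x³ − 23x² + 60x − 32.
Step 3: lead(12x⁶ − 19x⁵ − 8x⁴ + 13x³ − 23x² + 60x − 32) ÷ lead(D) = 12x⁶ ÷ −3x = −4x⁵. Subtract (−4x⁵)·D = 12x⁶ − 16x⁵. Remainder: −3x⁵ − 8x⁴ + 13x³ − 23x² + 60x − 32.
Step 4: lead(−3x⁵ − 8x⁴ + 13x³ − 23x² + 60x − 32) ÷ lead(D) = −3x⁵ ÷ −3x = x⁴. Subtract (x⁴)·D = −3x⁵ + 4x⁴. Remainder: −12x⁴ + 13x³ − 23x² + 60x − 32.
Step 5: lead(−12x⁴ + 13x³ − 23x² + 60x − 32) ÷ lead(D) = −12x⁴ ÷ −3x = 4x³. Subtract (4x³)·D = −12x⁴ + 16x³. Remainder: −3x³ − 23x² + 60x − 32.
Step 6: lead(−3x³ − 23x² + 60x − 32) ÷ lead(D) = −3x³ ÷ −3x = x². Subtract (x²)·D = −3x³ + 4x². Remainder: −27x² + 60x − 32.
Step 7: lead(−27x² + 60x − 32) ÷ lead(D) = −27x² ÷ −3x = 9x. Subtract (9x)·D = −27x² + 36x. Remainder: 24x − 32.
Step 8: lead(24x − 32) ÷ lead(D) = 24x ÷ −3x = −8. Subtract (−8)·D = 24x − 32. Remainder: 0.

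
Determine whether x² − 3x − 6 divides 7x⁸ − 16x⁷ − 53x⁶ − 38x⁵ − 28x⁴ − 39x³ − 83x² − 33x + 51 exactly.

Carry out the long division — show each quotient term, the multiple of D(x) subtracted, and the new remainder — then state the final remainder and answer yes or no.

Step 1: lead(7x⁸ − 16x⁷ − 53x⁶ − 38x⁵ − 28x⁴ − 39x³ − 83x² − 33x + 51) ÷ lead(D) = 7x⁸ ÷ x² = 7x⁶. Subtract (7x⁶)·D = 7x⁸ − 21x⁷ − 42x⁶. Remainder: 5x⁷ − 11x⁶ − 38x⁵ − 28x⁴ − 39x³ − 83x² − 33x + 51.
Step 2: lead(5x⁷ − 11x⁶ − 38x⁵ − 28x⁴ − 39x³ − 83x² − 33x + 51) ÷ lead(D) = 5x⁷ ÷ x² = 5x⁵. Subtract (5x⁵)·D = 5x⁷ − 15x⁶ − 30x⁵. Remainder: 4x⁶ − 8x⁵ − 28x⁴ − 39x³ − 83x² − 33x + 51.
Step 3: lead(4x⁶ − 8x⁵ − 28x⁴ − 39x³ − 83x² − 33x + 51) ÷ lead(D) = 4x⁶ ÷ x² = 4x⁴. Subtract (4x⁴)·D = 4x⁶ − 12x⁵ − 24x⁴. Remainder: 4x⁵ − 4x⁴ − 39x³ − 83x² − 33x + 51.
Step 4: lead(4x⁵ − 4x⁴ − 39x³ − 83x² − 33x + 51) ÷ lead(D) = 4x⁵ ÷ x² = 4x³. Subtract (4x³)·D = 4x⁵ − 12x⁴ − 24x³. Remainder: 8x⁴ − 15x³ − 83x² − 33x + 51.
Step 5: lead(8x⁴ − 15x³ − 83x² − 33x + 51) ÷ lead(D) = 8x⁴ ÷ x² = 8x². Subtract (8x²)·D = 8x⁴ − 24x³ − 48x². Remainder: 9x³ − 35x² − 33x + 51.
Step 6: lead(9x³ − 35x² − 33x + 51) ÷ lead(D) = 9x³ ÷ x² = 9x. Subtract (9x)·D = 9x³ − 27x² − 54x. Remainder: −8x² + 21x + 51.
Step 7: lead(−8x² + 21x + 51) ÷ lead(D) = −8x² ÷ x² = −8. Subtract (−8)·D = −8x² + 24x + 48. Remainder: −3x + 3.

R(x) = −3x + 3, so D(x) is not a factor of P(x). no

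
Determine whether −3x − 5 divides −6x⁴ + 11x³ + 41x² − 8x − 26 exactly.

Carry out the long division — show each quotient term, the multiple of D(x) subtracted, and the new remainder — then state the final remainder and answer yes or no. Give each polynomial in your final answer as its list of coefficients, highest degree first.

R = [4], so D(x) is not a factor of P(x). no

Step 1: lead(−6x⁴ + 11x³ + 41x² − 8x − 26) ÷ lead(D) = −6x⁴ ÷ −3x = 2x³. Subtract (2x³)·D = −6x⁴ − 10x³. Remainder: 21x³ + 41x² − 8x − 26.
Step 2: lead(21x³ + 41x² − 8x − 26) ÷ lead(D) = 21x³ ÷ −3x = −7x². Subtract (−7x²)·D = 21x³ + 35x². Remainder: 6x² − 8x − 26.
Step 3: lead(6x² − 8x − 26) ÷ lead(D) = 6x² ÷ −3x = −2x. Subtract (−2x)·D = 6x² + 10x. Remainder: −18x − 26.
Step 4: lead(−18x − 26) ÷ lead(D) = −18x ÷ −3x = 6. Subtract (6)·D = −18x − 30. Remainder: 4.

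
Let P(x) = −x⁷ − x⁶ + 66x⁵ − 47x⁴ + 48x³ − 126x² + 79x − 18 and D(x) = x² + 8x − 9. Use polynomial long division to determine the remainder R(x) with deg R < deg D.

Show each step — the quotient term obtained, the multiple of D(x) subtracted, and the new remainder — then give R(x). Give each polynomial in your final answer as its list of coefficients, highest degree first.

Step 1: lead(−x⁷ − x⁶ + 66x⁵ − 47x⁴ + 48x³ − 126x² + 79x − 18) ÷ lead(D) = −x⁷ ÷ x² = −x⁵. Subtract (−x⁵)·D = −x⁷ − 8x⁶ + 9x⁵. Remainder: 7x⁶ + 57x⁵ − 47x⁴ + 48x³ − 126x² + 79x − 18.
Step 2: lead(7x⁶ + 57x⁵ − 47x⁴ + 48x³ − 126x² + 79x − 18) ÷ lead(D) = 7x⁶ ÷ x² = 7x⁴. Subtract (7x⁴)·D = 7x⁶ + 56x⁵ − 63x⁴. Remainder: x⁵ + 16x⁴ + 48x³ − 126x² + 79x − 18.
Step 3: lead(x⁵ + 16x⁴ + 48x³ − 126x² + 79x − 18) ÷ lead(D) = x⁵ ÷ x² = x³. Subtract (x³)·D = x⁵ + 8x⁴ − 9x³. Remainder: 8x⁴ + 57x³ − 126x² + 79x − 18.
Step 4: lead(8x⁴ + 57x³ − 126x² + 79x − 18) ÷ lead(D) = 8x⁴ ÷ x² = 8x². Subtract (8x²)·D = 8x⁴ + 64x³ − 72x². Remainder: −7x³ − 54x² + 79x − 18.
Step 5: lead(−7x³ − 54x² + 79x − 18) ÷ lead(D) = −7x³ ÷ x² = −7x. Subtract (−7x)·D = −7x³ − 56x² + 63x. Remainder: 2x² + 16x − 18.
Step 6: lead(2x² + 16x − 18) ÷ lead(D) = 2x² ÷ x² = 2. Subtract (2)·D = 2x² + 16x − 18. Remainder: 0.

R = [0]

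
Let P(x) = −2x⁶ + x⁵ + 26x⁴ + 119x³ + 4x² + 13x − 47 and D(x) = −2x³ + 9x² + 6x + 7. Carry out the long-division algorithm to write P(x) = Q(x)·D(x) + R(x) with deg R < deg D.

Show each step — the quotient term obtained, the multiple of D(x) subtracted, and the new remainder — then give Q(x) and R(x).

Q(x) = x³ + 4x² + 8x − 8; R(x) = 5x + 9

Step 1: lead(−2x⁶ + x⁵ + 26x⁴ + 119x³ + 4x² + 13x − 47) ÷ lead(D) = −2x⁶ ÷ −2x³ = x³. Subtract (x³)·D = −2x⁶ + 9x⁵ + 6x⁴ + 7x³. Remainder: −8x⁵ + 20x⁴ + 112x³ + 4x² + 13x − 47.
Step 2: lead(−8x⁵ + 20x⁴ + 112x³ + 4x² + 13x − 47) ÷ lead(D) = −8x⁵ ÷ −2x³ = 4x². Subtract (4x²)·D = −8x⁵ + 36x⁴ + 24x³ + 28x². Remainder: −16x⁴ + 88x³ − 24x² + 13x − 47.
Step 3: lead(−16x⁴ + 88x³ − 24x² + 13x − 47) ÷ lead(D) = −16x⁴ ÷ −2x³ = 8x. Subtract (8x)·D = −16x⁴ + 72x³ + 48x² + 56x. Remainder: 16x³ − 72x² − 43x − 47.
Step 4: lead(16x³ − 72x² − 43x − 47) ÷ lead(D) = 16x³ ÷ −2x³ = −8. Subtract (−8)·D = 16x³ − 72x² − 48x − 56. Remainder: 5x + 9.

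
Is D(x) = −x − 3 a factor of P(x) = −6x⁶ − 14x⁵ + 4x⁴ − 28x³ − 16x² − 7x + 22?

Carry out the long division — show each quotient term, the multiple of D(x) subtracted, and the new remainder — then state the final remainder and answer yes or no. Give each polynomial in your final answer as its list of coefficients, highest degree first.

Step 1: lead(−6x⁶ − 14x⁵ + 4x⁴ − 28x³ − 16x² − 7x + 22) ÷ lead(D) = −6x⁶ ÷ −x = 6x⁵. Subtract (6x⁵)·D = −6x⁶ − 18x⁵. Remainder: 4x⁵ + 4x⁴ − 28x³ − 16x² − 7x + 22.
Step 2: lead(4x⁵ + 4x⁴ − 28x³ − 16x² − 7x + 22) ÷ lead(D) = 4x⁵ ÷ −x = −4x⁴. Subtract (−4x⁴)·D = 4x⁵ + 12x⁴. Remainder: −8x⁴ − 28x³ − 16x² − 7x + 22.
Step 3: lead(−8x⁴ − 28x³ − 16x² − 7x + 22) ÷ lead(D) = −8x⁴ ÷ −x = 8x³. Subtract (8x³)·D = −8x⁴ − 24x³. Remainder: −4x³ − 16x² − 7x + 22.
Step 4: lead(−4x³ − 16x² − 7x + 22) ÷ lead(D) = −4x³ ÷ −x = 4x². Subtract (4x²)·D = −4x³ − 12x². Remainder: −4x² − 7x + 22.
Step 5: lead(−4x² − 7x + 22) ÷ lead(D) = −4x² ÷ −x = 4x. Subtract (4x)·D = −4x² − 12x. Remainder: 5x + 22.
Step 6: lead(5x + 22) ÷ lead(D) = 5x ÷ −x = −5. Subtract (−5)·D = 5x + 15. Remainder: 7.

R = [7], so D(x) is not a factor of P(x). no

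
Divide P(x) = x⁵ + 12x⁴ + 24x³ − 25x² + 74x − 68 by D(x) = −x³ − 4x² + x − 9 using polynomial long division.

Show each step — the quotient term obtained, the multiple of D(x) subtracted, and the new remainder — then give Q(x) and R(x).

Step 1: lead(x⁵ + 12x⁴ + 24x³ − 25x² + 74x − 68) ÷ lead(D) = x⁵ ÷ −x³ = −x². Subtract (−x²)·D = x⁵ + 4x⁴ − x³ + 9x². Remainder: 8x⁴ + 25x³ − 34x² + 74x − 68.
Step 2: lead(8x⁴ + 25x³ − 34x² + 74x − 68) ÷ lead(D) = 8x⁴ ÷ −x³ = −8x. Subtract (−8x)·D = 8x⁴ + 32x³ − 8x² + 72x. Remainder: −7x³ − 26x² + 2x − 68.
Step 3: lead(−7x³ − 26x² + 2x − 68) ÷ lead(D) = −7x³ ÷ −x³ = 7. Subtract (7)·D = −7x³ − 28x² + 7x − 63. Remainder: 2x² − 5x − 5.

Q(x) = −x² − 8x + 7; R(x) = 2x² − 5x − 5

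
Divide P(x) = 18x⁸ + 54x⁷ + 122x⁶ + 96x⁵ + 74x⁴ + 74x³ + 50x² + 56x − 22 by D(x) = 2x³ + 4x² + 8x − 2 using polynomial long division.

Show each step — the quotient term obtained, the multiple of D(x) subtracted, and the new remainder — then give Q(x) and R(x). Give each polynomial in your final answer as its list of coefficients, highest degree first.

Step 1: lead(18x⁸ + 54x⁷ + 122x⁶ + 96x⁵ + 74x⁴ + 74x³ + 50x² + 56x − 22) ÷ lead(D) = 18x⁸ ÷ 2x³ = 9x⁵. Subtract (9x⁵)·D = 18x⁸ + 36x⁷ + 72x⁶ − 18x⁵. Remainder: 18x⁷ + 50x⁶ + 114x⁵ + 74x⁴ + 74x³ + 50x² + 56x − 22.
Step 2: lead(18x⁷ + 50x⁶ + 114x⁵ + 74x⁴ + 74x³ + 50x² + 56x − 22) ÷ lead(D) = 18x⁷ ÷ 2x³ = 9x⁴. Subtract (9x⁴)·D = 18x⁷ + 36x⁶ + 72x⁵ − 18x⁴. Remainder: 14x⁶ + 42x⁵ + 92x⁴ + 74x³ + 50x² + 56x − 22.
Step 3: lead(14x⁶ + 42x⁵ + 92x⁴ + 74x³ + 50x² + 56x − 22) ÷ lead(D) = 14x⁶ ÷ 2x³ = 7x³. Subtract (7x³)·D = 14x⁶ + 28x⁵ + 56x⁴ − 14x³. Remainder: 14x⁵ + 36x⁴ + 88x³ + 50x² + 56x − 22.
Step 4: lead(14x⁵ + 36x⁴ + 88x³ + 50x² + 56x − 22) ÷ lead(D) = 14x⁵ ÷ 2x³ = 7x². Subtract (7x²)·D = 14x⁵ + 28x⁴ + 56x³ − 14x². Remainder: 8x⁴ + 32x³ + 64x² + 56x − 22.
Step 5: lead(8x⁴ + 32x³ + 64x² + 56x − 22) ÷ lead(D) = 8x⁴ ÷ 2x³ = 4x. Subtract (4x)·D = 8x⁴ + 16x³ + 32x² − 8x. Remainder: 16x³ + 32x² + 64x − 22.
Step 6: lead(16x³ + 32x² + 64x − 22) ÷ lead(D) = 16x³ ÷ 2x³ = 8. Subtract (8)·D = 16x³ + 32x² + 64x − 16. Remainder: −6.

Q = [9, 9, 7, 7, 4, 8]; R = [-6]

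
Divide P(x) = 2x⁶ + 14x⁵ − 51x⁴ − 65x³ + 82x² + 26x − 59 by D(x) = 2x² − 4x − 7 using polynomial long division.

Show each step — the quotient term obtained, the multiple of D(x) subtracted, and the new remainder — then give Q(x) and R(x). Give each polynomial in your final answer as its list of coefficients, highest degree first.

Step 1: lead(2x⁶ + 14x⁵ − 51x⁴ − 65x³ + 82x² + 26x − 59) ÷ lead(D) = 2x⁶ ÷ 2x² = x⁴. Subtract (x⁴)·D = 2x⁶ − 4x⁵ − 7x⁴. Remainder: 18x⁵ − 44x⁴ − 65x³ + 82x² + 26x − 59.
Step 2: lead(18x⁵ − 44x⁴ − 65x³ + 82x² + 26x − 59) ÷ lead(D) = 18x⁵ ÷ 2x² = 9x³. Subtract (9x³)·D = 18x⁵ − 36x⁴ − 63x³. Remainder: −8x⁴ − 2x³ + 82x² + 26x − 59.
Step 3: lead(−8x⁴ − 2x³ + 82x² + 26x − 59) ÷ lead(D) = −8x⁴ ÷ 2x² = −4x². Subtract (−4x²)·D = −8x⁴ + 16x³ + 28x². Remainder: −18x³ + 54x² + 26x − 59.
Step 4: lead(−18x³ + 54x² + 26x − 59) ÷ lead(D) = −18x³ ÷ 2x² = −9x. Subtract (−9x)·D = −18x³ + 36x² + 63x. Remainder: 18x² − 37x − 59.
Step 5: lead(18x² − 37x − 59) ÷ lead(D) = 18x² ÷ 2x² = 9. Subtract (9)·D = 18x² − 36x − 63. Remainder: −x + 4.

Q = [1, 9, -4, -9, 9]; R = [-1, 4]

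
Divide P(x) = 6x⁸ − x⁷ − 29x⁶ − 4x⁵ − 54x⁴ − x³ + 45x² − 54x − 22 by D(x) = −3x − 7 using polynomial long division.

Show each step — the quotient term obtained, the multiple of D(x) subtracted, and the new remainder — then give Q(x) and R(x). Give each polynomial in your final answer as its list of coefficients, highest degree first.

Step 1: lead(6x⁸ − x⁷ − 29x⁶ − 4x⁵ − 54x⁴ − x³ + 45x² − 54x − 22) ÷ lead(D) = 6x⁸ ÷ −3x = −2x⁷. Subtract (−2x⁷)·D = 6x⁸ + 14x⁷. Remainder: −15x⁷ − 29x⁶ − 4x⁵ − 54x⁴ − x³ + 45x² − 54x − 22.
Step 2: lead(−15x⁷ − 29x⁶ − 4x⁵ − 54x⁴ − x³ + 45x² − 54x − 22) ÷ lead(D) = −15x⁷ ÷ −3x = 5x⁶. Subtract (5x⁶)·D = −15x⁷ − 35x⁶. Remainder: 6x⁶ − 4x⁵ − 54x⁴ − x³ + 45x² − 54x − 22.
Step 3: lead(6x⁶ − 4x⁵ − 54x⁴ − x³ + 45x² − 54x − 22) ÷ lead(D) = 6x⁶ ÷ −3x = −2x⁵. Subtract (−2x⁵)·D = 6x⁶ + 14x⁵. Remainder: −18x⁵ − 54x⁴ − x³ + 45x² − 54x − 22.
Step 4: lead(−18x⁵ − 54x⁴ − x³ + 45x² − 54x − 22) ÷ lead(D) = −18x⁵ ÷ −3x = 6x⁴. Subtract (6x⁴)·D = −18x⁵ − 42x⁴. Remainder: −12x⁴ − x³ + 45x² − 54x − 22.
Step 5: lead(−12x⁴ − x³ + 45x² − 54x − 22) ÷ lead(D) = −12x⁴ ÷ −3x = 4x³. Subtract (4x³)·D = −12x⁴ − 28x³. Remainder: 27x³ + 45x² − 54x − 22.
Step 6: lead(27x³ + 45x² − 54x − 22) ÷ lead(D) = 27x³ ÷ −3x = −9x². Subtract (−9x²)·D = 27x³ + 63x². Remainder: −18x² − 54x − 22.
Step 7: lead(−18x² − 54x − 22) ÷ lead(D) = −18x² ÷ −3x = 6x. Subtract (6x)·D = −18x² − 42x. Remainder: −12x − 22.
Step 8: lead(−12x − 22) ÷ lead(D) = −12x ÷ −3x = 4. Subtract (4)·D = −12x − 28. Remainder: 6.

Q = [-2, 5, -2, 6, 4, -9, 6, 4]; R = [6]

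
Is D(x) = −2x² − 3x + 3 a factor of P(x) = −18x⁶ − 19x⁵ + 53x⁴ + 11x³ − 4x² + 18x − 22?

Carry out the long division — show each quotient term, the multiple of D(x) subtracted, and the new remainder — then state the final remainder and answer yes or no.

R(x) = −1, so D(x) is not a factor of P(x). no

Step 1: lead(−18x⁶ − 19x⁵ + 53x⁴ + 11x³ − 4x² + 18x − 22) ÷ lead(D) = −18x⁶ ÷ −2x² = 9x⁴. Subtract (9x⁴)·D = −18x⁶ − 27x⁵ + 27x⁴. Remainder: 8x⁵ + 26x⁴ + 11x³ − 4x² + 18x − 22.
Step 2: lead(8x⁵ + 26x⁴ + 11x³ − 4x² + 18x − 22) ÷ lead(D) = 8x⁵ ÷ −2x² = −4x³. Subtract (−4x³)·D = 8x⁵ + 12x⁴ − 12x³. Remainder: 14x⁴ + 23x³ − 4x² + 18x − 22.
Step 3: lead(14x⁴ + 23x³ − 4x² + 18x − 22) ÷ lead(D) = 14x⁴ ÷ −2x² = −7x². Subtract (−7x²)·D = 14x⁴ + 21x³ − 21x². Remainder: 2x³ + 17x² + 18x − 22.
Step 4: lead(2x³ + 17x² + 18x − 22) ÷ lead(D) = 2x³ ÷ −2x² = −x. Subtract (−x)·D = 2x³ + 3x² − 3x. Remainder: 14x² + 21x − 22.
Step 5: lead(14x² + 21x − 22) ÷ lead(D) = 14x² ÷ −2x² = −7. Subtract (−7)·D = 14x² + 21x − 21. Remainder: −1.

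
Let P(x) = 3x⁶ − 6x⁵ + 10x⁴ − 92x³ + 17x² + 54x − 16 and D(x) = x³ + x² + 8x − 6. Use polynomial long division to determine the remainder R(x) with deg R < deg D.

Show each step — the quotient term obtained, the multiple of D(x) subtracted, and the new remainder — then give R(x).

Step 1: lead(3x⁶ − 6x⁵ + 10x⁴ − 92x³ + 17x² + 54x − 16) ÷ lead(D) = 3x⁶ ÷ x³ = 3x³. Subtract (3x³)·D = 3x⁶ + 3x⁵ + 24x⁴ − 18x³. Remainder: −9x⁵ − 14x⁴ − 74x³ + 17x² + 54x − 16.
Step 2: lead(−9x⁵ − 14x⁴ − 74x³ + 17x² + 54x − 16) ÷ lead(D) = −9x⁵ ÷ x³ = −9x². Subtract (−9x²)·D = −9x⁵ − 9x⁴ − 72x³ + 54x². Remainder: −5x⁴ − 2x³ − 37x² + 54x − 16.
Step 3: lead(−5x⁴ − 2x³ − 37x² + 54x − 16) ÷ lead(D) = −5x⁴ ÷ x³ = −5x. Subtract (−5x)·D = −5x⁴ − 5x³ − 40x² + 30x. Remainder: 3x³ + 3x² + 24x − 16.
Step 4: lead(3x³ + 3x² + 24x − 16) ÷ lead(D) = 3x³ ÷ x³ = 3. Subtract (3)·D = 3x³ + 3x² + 24x − 18. Remainder: 2.

R(x) = 2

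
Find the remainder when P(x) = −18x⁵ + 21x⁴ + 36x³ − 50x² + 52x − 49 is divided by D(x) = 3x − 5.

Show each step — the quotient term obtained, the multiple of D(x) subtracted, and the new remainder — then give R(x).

Step 1: lead(−18x⁵ + 21x⁴ + 36x³ − 50x² + 52x − 49) ÷ lead(D) = −18x⁵ ÷ 3x = −6x⁴. Subtract (−6x⁴)·D = −18x⁵ + 30x⁴. Remainder: −9x⁴ + 36x³ − 50x² + 52x − 49.
Step 2: lead(−9x⁴ + 36x³ − 50x² + 52x − 49) ÷ lead(D) = −9x⁴ ÷ 3x = −3x³. Subtract (−3x³)·D = −9x⁴ + 15x³. Remainder: 21x³ − 50x² + 52x − 49.
Step 3: lead(21x³ − 50x² + 52x − 49) ÷ lead(D) = 21x³ ÷ 3x = 7x². Subtract (7x²)·D = 21x³ − 35x². Remainder: −15x² + 52x − 49.
Step 4: lead(−15x² + 52x − 49) ÷ lead(D) = −15x² ÷ 3x = −5x. Subtract (−5x)·D = −15x² + 25x. Remainder: 27x − 49.
Step 5: lead(27x − 49) ÷ lead(D) = 27x ÷ 3x = 9. Subtract (9)·D = 27x − 45. Remainder: −4.

R(x) = −4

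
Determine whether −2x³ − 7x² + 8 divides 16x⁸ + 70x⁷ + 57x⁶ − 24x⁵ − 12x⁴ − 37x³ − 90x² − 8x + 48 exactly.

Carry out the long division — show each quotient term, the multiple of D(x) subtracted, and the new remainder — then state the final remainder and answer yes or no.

R(x) = 0, so D(x) is a factor of P(x). yes

Step 1: lead(16x⁸ + 70x⁷ + 57x⁶ − 24x⁵ − 12x⁴ − 37x³ − 90x² − 8x + 48) ÷ lead(D) = 16x⁸ ÷ −2x³ = −8x⁵. Subtract (−8x⁵)·D = 16x⁸ + 56x⁷ − 64x⁵. Remainder: 14x⁷ + 57x⁶ + 40x⁵ − 12x⁴ − 37x³ − 90x² − 8x + 48.
Step 2: lead(14x⁷ + 57x⁶ + 40x⁵ − 12x⁴ − 37x³ − 90x² − 8x + 48) ÷ lead(D) = 14x⁷ ÷ −2x³ = −7x⁴. Subtract (−7x⁴)·D = 14x⁷ + 49x⁶ − 56x⁴. Remainder: 8x⁶ + 40x⁵ + 44x⁴ − 37x³ − 90x² − 8x + 48.
Step 3: lead(8x⁶ + 40x⁵ + 44x⁴ − 37x³ − 90x² − 8x + 48) ÷ lead(D) = 8x⁶ ÷ −2x³ = −4x³. Subtract (−4x³)·D = 8x⁶ + 28x⁵ − 32x³. Remainder: 12x⁵ + 44x⁴ − 5x³ − 90x² − 8x + 48.
Step 4: lead(12x⁵ + 44x⁴ − 5x³ − 90x² − 8x + 48) ÷ lead(D) = 12x⁵ ÷ −2x³ = −6x². Subtract (−6x²)·D = 12x⁵ + 42x⁴ − 48x². Remainder: 2x⁴ − 5x³ − 42x² − 8x + 48.
Step 5: lead(2x⁴ − 5x³ − 42x² − 8x + 48) ÷ lead(D) = 2x⁴ ÷ −2x³ = −x. Subtract (−x)·D = 2x⁴ + 7x³ − 8x. Remainder: −12x³ − 42x² + 48.
Step 6: lead(−12x³ − 42x² + 48) ÷ lead(D) = −12x³ ÷ −2x³ = 6. Subtract (6)·D = −12x³ − 42x² + 48. Remainder: 0.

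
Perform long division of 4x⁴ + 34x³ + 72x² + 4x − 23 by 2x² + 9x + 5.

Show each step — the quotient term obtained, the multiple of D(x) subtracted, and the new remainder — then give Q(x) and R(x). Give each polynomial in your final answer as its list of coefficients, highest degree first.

Step 1: lead(4x⁴ + 34x³ + 72x² + 4x − 23) ÷ lead(D) = 4x⁴ ÷ 2x² = 2x². Subtract (2x²)·D = 4x⁴ + 18x³ + 10x². Remainder: 16x³ + 62x² + 4x − 23.
Step 2: lead(16x³ + 62x² + 4x − 23) ÷ lead(D) = 16x³ ÷ 2x² = 8x. Subtract (8x)·D = 16x³ + 72x² + 40x. Remainder: −10x² − 36x − 23.
Step 3: lead(−10x² − 36x − 23) ÷ lead(D) = −10x² ÷ 2x² = −5. Subtract (−5)·D = −10x² − 45x − 25. Remainder: 9x + 2.

Q = [2, 8, -5]; R = [9, 2]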